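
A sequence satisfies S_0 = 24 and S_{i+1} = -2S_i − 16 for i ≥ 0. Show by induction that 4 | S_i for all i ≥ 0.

Base case: S_0 = 24 = 4·6, so 4 | S_0.
Assume 4 | S_r, so S_r = 4t for some integer t.
Then S_{r+1} = -2S_r − 16 = -2·(4t) − 16 = 4(-2t − 4), so 4 | S_{r+1}.
So the property holds for r+1, and by induction 4 | S_i for all i ≥ 0.

4 | S_i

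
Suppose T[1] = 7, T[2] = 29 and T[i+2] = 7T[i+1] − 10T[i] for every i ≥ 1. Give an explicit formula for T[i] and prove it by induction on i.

Claim: T[i] = 5^i + 2^i.

Base cases: T[1] = 7 and 5^1 + 2^1 = 7; T[2] = 29 and 5^2 + 2^2 = 29.
Assume T[t] = 5^t + 2^t for all 1 ≤ t ≤ j, where j ≥ 2.
Then T[j+1] = 7T[j] − 10T[j−1] = 7·(5^j + 2^j) − 10·(5^{j−1} + 2^{j−1}) = (7·5 − 10)5^{j−1} + (7·2 − 10)2^{j−1} = 25·5^{j−1} + 4·2^{j−1} = 5^{j+1} + 2^{j+1}.
This completes the inductive step, so T[i] = 5^i + 2^i for all i ≥ 1.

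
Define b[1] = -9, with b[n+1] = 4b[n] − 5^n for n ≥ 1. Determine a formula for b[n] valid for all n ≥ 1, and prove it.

Claim: b[n] = -4^n − 5^n.

Base case: b[1] = -9, and -4^1 − 5^1 = -4 − 5 = -9.
Assume b[k] = -4^k − 5^k for some k ≥ 1.
Then b[k+1] = 4b[k] − 5^k = 4·(-4^k − 5^k) − 5^k = -4^{k+1} − 4·5^k − 5^k = -4^{k+1} − 5·5^k = -4^{k+1} − 5^{k+1}.
Hence b[n] = -4^n − 5^n for every n ≥ 1, by induction.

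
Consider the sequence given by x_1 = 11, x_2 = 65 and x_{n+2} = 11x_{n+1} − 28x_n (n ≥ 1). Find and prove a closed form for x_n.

Claim: x_n = 4^n + 7^n.

Base cases: x_1 = 11 and 4^1 + 7^1 = 11; x_2 = 65 and 4^2 + 7^2 = 65.
Assume x_i = 4^i + 7^i for all 1 ≤ i ≤ j, where j ≥ 2.
Then x_{j+1} = 11x_j − 28x_{j−1} = 11·(4^j + 7^j) − 28·(4^{j−1} + 7^{j−1}) = (11·4 − 28)4^{j−1} + (11·7 − 28)7^{j−1} = 16·4^{j−1} + 49·7^{j−1} = 4^{j+1} + 7^{j+1}.
So the formula holds for j+1, and by strong induction x_n = 4^n + 7^n for all n ≥ 1.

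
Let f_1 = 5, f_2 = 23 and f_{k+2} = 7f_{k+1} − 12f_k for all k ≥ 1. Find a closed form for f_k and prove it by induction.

Claim: f_k = -3^k + 2·4^k.

Base cases: f_1 = 5 and -3^1 + 2·4^1 = 5; f_2 = 23 and -3^2 + 2·4^2 = 23.
Assume f_i = -3^i + 2·4^i for all 1 ≤ i ≤ j, where j ≥ 2.
Then f_{j+1} = 7f_j − 12f_{j−1} = 7·(-3^j + 2·4^j) − 12·(-3^{j−1} + 2·4^{j−1}) = -(7·3 − 12)3^{j−1} + 2·(7·4 − 12)4^{j−1} = -9·3^{j−1} + 32·4^{j−1} = -3^{j+1} + 2·4^{j+1}.
By strong induction, f_k = -3^k + 2·4^k for all k ≥ 1.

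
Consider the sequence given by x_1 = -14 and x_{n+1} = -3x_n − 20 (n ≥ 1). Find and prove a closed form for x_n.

Claim: x_n = 3·(-3)^n − 5.

Base case: x_1 = -14, and 3·(-3)^1 − 5 = -9 − 5 = -14.
Assume x_j = 3·(-3)^j − 5 for some j ≥ 1.
Then x_{j+1} = -3x_j − 20 = -3·(3·(-3)^j − 5) − 20 = -9·(-3)^j + 15 − 20 = 3·(-3)^{j+1} − 5.
Hence x_n = 3·(-3)^n − 5 for every n ≥ 1, by induction.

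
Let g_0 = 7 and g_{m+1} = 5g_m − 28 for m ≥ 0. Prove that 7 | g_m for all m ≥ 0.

Base case: g_0 = 7 = 7·1, so 7 | g_0.
Assume 7 | g_r, so g_r = 7t for some integer t.
Then g_{r+1} = 5g_r − 28 = 5·(7t) − 28 = 7(5t − 4), so 7 | g_{r+1}.
So the property holds for r+1, and by induction 7 | g_m for all m ≥ 0.

7 | g_m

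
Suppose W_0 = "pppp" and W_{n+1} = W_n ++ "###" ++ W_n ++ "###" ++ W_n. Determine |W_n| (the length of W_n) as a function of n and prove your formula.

Claim: |W_n| = 7·3^n − 3.

Base case: |W_0| = 4, and 7·3^0 − 3 = 4.
Assume |W_k| = 7·3^k − 3.
Then |W_{k+1}| = 3|W_k| + 6 = 3(7·3^k − 3) + 6 = 7·3^{k+1} − 9 + 6 = 7·3^{k+1} − 3.
By induction, |W_n| = 7·3^n − 3 for all n ≥ 0.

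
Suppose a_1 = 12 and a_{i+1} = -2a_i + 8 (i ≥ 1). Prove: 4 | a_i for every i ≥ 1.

Base case: a_1 = 12 = 4·3, so 4 | a_1.
Assume 4 | a_r, so a_r = 4t for some integer t.
Then a_{r+1} = -2a_r + 8 = -2·(4t) + 8 = 4(-2t + 2), so 4 | a_{r+1}.
This completes the inductive step, so 4 | a_i for all i ≥ 1.

4 | a_i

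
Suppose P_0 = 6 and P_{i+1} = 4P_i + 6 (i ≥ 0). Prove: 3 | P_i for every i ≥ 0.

Base case: P_0 = 6 = 3·2, so 3 | P_0.
Assume 3 | P_k, so P_k = 3t for some integer t.
Then P_{k+1} = 4P_k + 6 = 4·(3t) + 6 = 3(4t + 2), so 3 | P_{k+1}.
By induction, 3 | P_i for all i ≥ 0.

3 | P_i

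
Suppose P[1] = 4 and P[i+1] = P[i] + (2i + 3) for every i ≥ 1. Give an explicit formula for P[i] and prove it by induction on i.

Claim: P[i] = i^2 + 2i + 1.

Base case: P[1] = 4, and 1^2 + 2·1 + 1 = 4.
Assume P[k] = k^2 + 2k + 1.
Then P[k+1] = P[k] + (2k + 3) = (k^2 + 2k + 1) + (2k + 3) = k^2 + 4k + 4,
and (k+1)^2 + 2·(k+1) + 1 = k^2 + 4k + 4.
This completes the inductive step, so P[i] = i^2 + 2i + 1 for all i ≥ 1.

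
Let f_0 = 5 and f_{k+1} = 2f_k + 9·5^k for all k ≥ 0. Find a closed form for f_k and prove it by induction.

Claim: f_k = 2·2^k + 3·5^k.

Base case: f_0 = 5, and 2·2^0 + 3·5^0 = 2 + 3 = 5.
Assume f_m = 2·2^m + 3·5^m for some m ≥ 0.
Then f_{m+1} = 2f_m + 9·5^m = 2·(2·2^m + 3·5^m) + 9·5^m = 2·2^{m+1} + 6·5^m + 9·5^m = 2·2^{m+1} + 15·5^m = 2·2^{m+1} + 3·5^{m+1}.
So the formula holds for m+1, and by induction f_k = 2·2^k + 3·5^k for all k ≥ 0.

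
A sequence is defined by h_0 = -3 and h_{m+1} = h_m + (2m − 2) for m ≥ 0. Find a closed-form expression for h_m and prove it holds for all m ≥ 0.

Claim: h_m = m^2 − 3m − 3.

Base case: h_0 = -3, and 0^2 − 3·0 − 3 = -3.
Assume h_j = j^2 − 3j − 3.
Then h_{j+1} = h_j + (2j − 2) = (j^2 − 3j − 3) + (2j − 2) = j^2 − j − 5,
and (j+1)^2 − 3·(j+1) − 3 = j^2 − j − 5.
By induction, h_m = m^2 − 3m − 3 for all m ≥ 0.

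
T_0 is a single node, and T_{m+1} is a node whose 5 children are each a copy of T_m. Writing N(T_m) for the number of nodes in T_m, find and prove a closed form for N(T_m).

Claim: N(T_m) = (5^{m+1} − 1)/4.

Base case: N(T_0) = 1, and (5^{0+1} − 1)/4 = 1.
Assume N(T_k) = (5^{k+1} − 1)/4.
Then N(T_{k+1}) = 1 + 5N(T_k) = 1 + 5·(5^{k+1} − 1)/4 = 1 + (5^{k+2} − 5)/4 = (4 + 5^{k+2} − 5)/4 = (5^{k+2} − 1)/4.
This completes the inductive step, so N(T_m) = (5^{m+1} − 1)/4 for all m ≥ 0.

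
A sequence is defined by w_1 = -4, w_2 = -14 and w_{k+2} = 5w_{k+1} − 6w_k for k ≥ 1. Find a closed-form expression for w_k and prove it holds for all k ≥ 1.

Claim: w_k = 2^k − 2·3^k.

Base cases: w_1 = -4 and 2^1 − 2·3^1 = -4; w_2 = -14 and 2^2 − 2·3^2 = -14.
Assume w_j = 2^j − 2·3^j for all 1 ≤ j ≤ r, where r ≥ 2.
Then w_{r+1} = 5w_r − 6w_{r−1} = 5·(2^r − 2·3^r) − 6·(2^{r−1} − 2·3^{r−1}) = (5·2 − 6)2^{r−1} − 2·(5·3 − 6)3^{r−1} = 4·2^{r−1} − 18·3^{r−1} = 2^{r+1} − 2·3^{r+1}.
So the formula holds for r+1, and by strong induction w_k = 2^k − 2·3^k for all k ≥ 1.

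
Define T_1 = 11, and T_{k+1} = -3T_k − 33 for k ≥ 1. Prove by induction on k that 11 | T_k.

Base case: T_1 = 11 = 11·1, so 11 | T_1.
Assume 11 | T_m, so T_m = 11t for some integer t.
Then T_{m+1} = -3T_m − 33 = -3·(11t) − 33 = 11(-3t − 3), so 11 | T_{m+1}.
By induction, 11 | T_k for all k ≥ 1.

11 | T_k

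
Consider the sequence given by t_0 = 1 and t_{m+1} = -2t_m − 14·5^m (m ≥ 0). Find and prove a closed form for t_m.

Claim: t_m = 3·(-2)^m − 2·5^m.

Base case: t_0 = 1, and 3·(-2)^0 − 2·5^0 = 3 − 2 = 1.
Assume t_r = 3·(-2)^r − 2·5^r for some r ≥ 0.
Then t_{r+1} = -2t_r − 14·5^r = -2·(3·(-2)^r − 2·5^r) − 14·5^r = 3·(-2)^{r+1} + 4·5^r − 14·5^r = 3·(-2)^{r+1} − 10·5^r = 3·(-2)^{r+1} − 2·5^{r+1}.
Hence t_m = 3·(-2)^m − 2·5^m for every m ≥ 0, by induction.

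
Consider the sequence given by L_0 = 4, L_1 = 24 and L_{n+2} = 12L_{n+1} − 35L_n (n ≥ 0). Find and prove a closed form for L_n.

Claim: L_n = 2·5^n + 2·7^n.

Base cases: L_0 = 4 and 2·5^0 + 2·7^0 = 4; L_1 = 24 and 2·5^1 + 2·7^1 = 24.
Assume L_j = 2·5^j + 2·7^j for all 0 ≤ j ≤ m, where m ≥ 1.
Then L_{m+1} = 12L_m − 35L_{m−1} = 12·(2·5^m + 2·7^m) − 35·(2·5^{m−1} + 2·7^{m−1}) = 2·(12·5 − 35)5^{m−1} + 2·(12·7 − 35)7^{m−1} = 50·5^{m−1} + 98·7^{m−1} = 2·5^{m+1} + 2·7^{m+1}.
Hence L_n = 2·5^n + 2·7^n for every n ≥ 0, by strong induction.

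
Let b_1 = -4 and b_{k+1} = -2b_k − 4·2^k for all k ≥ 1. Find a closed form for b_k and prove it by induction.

Claim: b_k = (-2)^k − 2^k.

Base case: b_1 = -4, and (-2)^1 − 2^1 = -2 − 2 = -4.
Assume b_j = (-2)^j − 2^j for some j ≥ 1.
Then b_{j+1} = -2b_j − 4·2^j = -2·((-2)^j − 2^j) − 4·2^j = (-2)^{j+1} + 2·2^j − 4·2^j = (-2)^{j+1} − 2·2^j = (-2)^{j+1} − 2^{j+1}.
Hence b_k = (-2)^k − 2^k for every k ≥ 1, by induction.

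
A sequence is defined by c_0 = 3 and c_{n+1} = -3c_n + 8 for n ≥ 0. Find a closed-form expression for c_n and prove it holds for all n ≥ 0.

Claim: c_n = (-3)^n + 2.

Base case: c_0 = 3, and (-3)^0 + 2 = 1 + 2 = 3.
Assume c_j = (-3)^j + 2 for some j ≥ 0.
Then c_{j+1} = -3c_j + 8 = -3·((-3)^j + 2) + 8 = -3·(-3)^j − 6 + 8 = (-3)^{j+1} + 2.
Hence c_n = (-3)^n + 2 for every n ≥ 0, by induction.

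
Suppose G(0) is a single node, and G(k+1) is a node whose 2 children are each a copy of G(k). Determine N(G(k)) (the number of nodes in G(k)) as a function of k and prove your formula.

Claim: N(G(k)) = 2^{k+1} − 1.

Base case: N(G(0)) = 1, and 2^{0+1} − 1 = 1.
Assume N(G(j)) = 2^{j+1} − 1.
Then N(G(j+1)) = 1 + 2N(G(j)) = 1 + 2(2^{j+1} − 1) = 2^{j+2} − 2 + 1 = 2^{j+2} − 1.
This completes the inductive step, so N(G(k)) = 2^{k+1} − 1 for all k ≥ 0.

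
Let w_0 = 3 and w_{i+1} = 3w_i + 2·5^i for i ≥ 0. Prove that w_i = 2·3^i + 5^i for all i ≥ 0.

Base case: w_0 = 3, and 2·3^0 + 5^0 = 2 + 1 = 3.
Assume w_r = 2·3^r + 5^r for some r ≥ 0.
Then w_{r+1} = 3w_r + 2·5^r = 3·(2·3^r + 5^r) + 2·5^r = 2·3^{r+1} + 3·5^r + 2·5^r = 2·3^{r+1} + 5·5^r = 2·3^{r+1} + 5^{r+1}.
By induction, w_i = 2·3^i + 5^i for all i ≥ 0.

w_i = 2·3^i + 5^i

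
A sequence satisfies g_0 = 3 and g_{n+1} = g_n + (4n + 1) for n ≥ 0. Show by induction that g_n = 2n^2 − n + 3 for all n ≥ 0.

Base case: g_0 = 3, and 2·0^2 − 0 + 3 = 3.
Assume g_j = 2j^2 − j + 3.
Then g_{j+1} = g_j + (4j + 1) = (2j^2 − j + 3) + (4j + 1) = 2j^2 + 3j + 4,
and 2·(j+1)^2 − (j+1) + 3 = 2j^2 + 3j + 4.
Hence g_n = 2n^2 − n + 3 for every n ≥ 0, by induction.

g_n = 2n^2 − n + 3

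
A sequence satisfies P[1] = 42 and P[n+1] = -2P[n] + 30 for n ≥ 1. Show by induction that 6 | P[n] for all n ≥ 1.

Base case: P[1] = 42 = 6·7, so 6 | P[1].
Assume 6 | P[k], so P[k] = 6t for some integer t.
Then P[k+1] = -2P[k] + 30 = -2·(6t) + 30 = 6(-2t + 5), so 6 | P[k+1].
So the property holds for k+1, and by induction 6 | P[n] for all n ≥ 1.

6 | P[n]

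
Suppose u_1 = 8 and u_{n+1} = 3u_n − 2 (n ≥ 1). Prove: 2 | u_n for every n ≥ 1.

Base case: u_1 = 8 = 2·4, so 2 | u_1.
Assume 2 | u_k, so u_k = 2t for some integer t.
Then u_{k+1} = 3u_k − 2 = 3·(2t) − 2 = 2(3t − 1), so 2 | u_{k+1}.
This completes the inductive step, so 2 | u_n for all n ≥ 1.

2 | u_n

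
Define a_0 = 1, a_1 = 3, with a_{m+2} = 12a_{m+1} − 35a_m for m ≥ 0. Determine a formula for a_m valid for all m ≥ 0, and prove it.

Claim: a_m = -7^m + 2·5^m.

Base cases: a_0 = 1 and -7^0 + 2·5^0 = 1; a_1 = 3 and -7^1 + 2·5^1 = 3.
Assume a_j = -7^j + 2·5^j for all 0 ≤ j ≤ k, where k ≥ 1.
Then a_{k+1} = 12a_k − 35a_{k−1} = 12·(-7^k + 2·5^k) − 35·(-7^{k−1} + 2·5^{k−1}) = -(12·7 − 35)7^{k−1} + 2·(12·5 − 35)5^{k−1} = -49·7^{k−1} + 50·5^{k−1} = -7^{k+1} + 2·5^{k+1}.
This completes the inductive step, so a_m = -7^m + 2·5^m for all m ≥ 0.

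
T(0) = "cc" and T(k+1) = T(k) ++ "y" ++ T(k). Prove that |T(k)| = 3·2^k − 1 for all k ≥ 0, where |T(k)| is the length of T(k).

Base case: |T(0)| = 2, and 3·2^0 − 1 = 2.
Assume |T(m)| = 3·2^m − 1.
Then |T(m+1)| = |T(m)| + 1 + |T(m)| = 2|T(m)| + 1 = 2(3·2^m − 1) + 1 = 3·2^{m+1} − 2 + 1 = 3·2^{m+1} − 1.
Hence |T(k)| = 3·2^k − 1 for every k ≥ 0, by induction.

|T(k)| = 3·2^k − 1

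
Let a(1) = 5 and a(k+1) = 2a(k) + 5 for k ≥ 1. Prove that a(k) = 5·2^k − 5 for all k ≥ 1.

Base case: a(1) = 5, and 5·2^1 − 5 = 10 − 5 = 5.
Assume a(j) = 5·2^j − 5 for some j ≥ 1.
Then a(j+1) = 2a(j) + 5 = 2·(5·2^j − 5) + 5 = 10·2^j − 10 + 5 = 5·2^{j+1} − 5.
This completes the inductive step, so a(k) = 5·2^k − 5 for all k ≥ 1.

a(k) = 5·2^k − 5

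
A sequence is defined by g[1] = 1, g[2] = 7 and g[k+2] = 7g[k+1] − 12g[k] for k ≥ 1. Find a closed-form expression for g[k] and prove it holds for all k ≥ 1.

Claim: g[k] = -3^k + 4^k.

Base cases: g[1] = 1 and -3^1 + 4^1 = 1; g[2] = 7 and -3^2 + 4^2 = 7.
Assume g[j] = -3^j + 4^j for all 1 ≤ j ≤ r, where r ≥ 2.
Then g[r+1] = 7g[r] − 12g[r−1] = 7·(-3^r + 4^r) − 12·(-3^{r−1} + 4^{r−1}) = -(7·3 − 12)3^{r−1} + (7·4 − 12)4^{r−1} = -9·3^{r−1} + 16·4^{r−1} = -3^{r+1} + 4^{r+1}.
So the formula holds for r+1, and by strong induction g[k] = -3^k + 4^k for all k ≥ 1.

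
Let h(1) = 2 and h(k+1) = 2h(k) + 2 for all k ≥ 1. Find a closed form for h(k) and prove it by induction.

Claim: h(k) = 2^{k+1} − 2.

Base case: h(1) = 2, and 2^{1+1} − 2 = 4 − 2 = 2.
Assume h(m) = 2^{m+1} − 2 for some m ≥ 1.
Then h(m+1) = 2h(m) + 2 = 2·(2^{m+1} − 2) + 2 = 2^{m+2} − 4 + 2 = 2^{m+2} − 2.
Hence h(k) = 2^{k+1} − 2 for every k ≥ 1, by induction.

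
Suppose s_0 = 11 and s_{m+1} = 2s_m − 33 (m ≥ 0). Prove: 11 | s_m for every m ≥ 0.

Base case: s_0 = 11 = 11·1, so 11 | s_0.
Assume 11 | s_r, so s_r = 11t for some integer t.
Then s_{r+1} = 2s_r − 33 = 2·(11t) − 33 = 11(2t − 3), so 11 | s_{r+1}.
So the property holds for r+1, and by induction 11 | s_m for all m ≥ 0.

11 | s_m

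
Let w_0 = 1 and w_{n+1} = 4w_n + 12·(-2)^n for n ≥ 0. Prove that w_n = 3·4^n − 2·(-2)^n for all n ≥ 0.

Base case: w_0 = 1, and 3·4^0 − 2·(-2)^0 = 3 − 2 = 1.
Assume w_m = 3·4^m − 2·(-2)^m for some m ≥ 0.
Then w_{m+1} = 4w_m + 12·(-2)^m = 4·(3·4^m − 2·(-2)^m) + 12·(-2)^m = 3·4^{m+1} − 8·(-2)^m + 12·(-2)^m = 3·4^{m+1} + 4·(-2)^m = 3·4^{m+1} − 2·(-2)^{m+1}.
So the formula holds for m+1, and by induction w_n = 3·4^n − 2·(-2)^n for all n ≥ 0.

w_n = 3·4^n − 2·(-2)^n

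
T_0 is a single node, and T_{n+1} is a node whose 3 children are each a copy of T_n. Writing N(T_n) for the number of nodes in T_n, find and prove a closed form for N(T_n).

Claim: N(T_n) = (3^{n+1} − 1)/2.

Base case: N(T_0) = 1, and (3^{0+1} − 1)/2 = 1.
Assume N(T_j) = (3^{j+1} − 1)/2.
Then N(T_{j+1}) = 1 + 3N(T_j) = 1 + 3·(3^{j+1} − 1)/2 = 1 + (3^{j+2} − 3)/2 = (2 + 3^{j+2} − 3)/2 = (3^{j+2} − 1)/2.
This completes the inductive step, so N(T_n) = (3^{n+1} − 1)/2 for all n ≥ 0.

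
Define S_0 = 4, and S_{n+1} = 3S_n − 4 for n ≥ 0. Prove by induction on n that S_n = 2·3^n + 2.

Base case: S_0 = 4, and 2·3^0 + 2 = 2 + 2 = 4.
Assume S_k = 2·3^k + 2 for some k ≥ 0.
Then S_{k+1} = 3S_k − 4 = 3·(2·3^k + 2) − 4 = 6·3^k + 6 − 4 = 2·3^{k+1} + 2.
By induction, S_n = 2·3^n + 2 for all n ≥ 0.

S_n = 2·3^n + 2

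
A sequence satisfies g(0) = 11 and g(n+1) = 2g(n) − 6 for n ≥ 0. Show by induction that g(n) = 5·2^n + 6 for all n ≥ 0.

Base case: g(0) = 11, and 5·2^0 + 6 = 5 + 6 = 11.
Assume g(m) = 5·2^m + 6 for some m ≥ 0.
Then g(m+1) = 2g(m) − 6 = 2·(5·2^m + 6) − 6 = 10·2^m + 12 − 6 = 5·2^{m+1} + 6.
So the formula holds for m+1, and by induction g(n) = 5·2^n + 6 for all n ≥ 0.

g(n) = 5·2^n + 6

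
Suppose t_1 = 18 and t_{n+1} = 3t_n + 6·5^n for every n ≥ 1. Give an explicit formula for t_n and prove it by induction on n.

Claim: t_n = 3^n + 3·5^n.

Base case: t_1 = 18, and 3^1 + 3·5^1 = 3 + 15 = 18.
Assume t_k = 3^k + 3·5^k for some k ≥ 1.
Then t_{k+1} = 3t_k + 6·5^k = 3·(3^k + 3·5^k) + 6·5^k = 3^{k+1} + 9·5^k + 6·5^k = 3^{k+1} + 15·5^k = 3^{k+1} + 3·5^{k+1}.
By induction, t_n = 3^n + 3·5^n for all n ≥ 1.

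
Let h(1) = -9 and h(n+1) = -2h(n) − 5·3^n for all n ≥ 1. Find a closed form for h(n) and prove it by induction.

Claim: h(n) = 3·(-2)^n − 3^n.

Base case: h(1) = -9, and 3·(-2)^1 − 3^1 = -6 − 3 = -9.
Assume h(m) = 3·(-2)^m − 3^m for some m ≥ 1.
Then h(m+1) = -2h(m) − 5·3^m = -2·(3·(-2)^m − 3^m) − 5·3^m = 3·(-2)^{m+1} + 2·3^m − 5·3^m = 3·(-2)^{m+1} − 3·3^m = 3·(-2)^{m+1} − 3^{m+1}.
By induction, h(n) = 3·(-2)^n − 3^n for all n ≥ 1.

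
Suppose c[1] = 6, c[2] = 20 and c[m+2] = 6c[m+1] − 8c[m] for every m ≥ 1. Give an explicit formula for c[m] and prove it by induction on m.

Claim: c[m] = 4^m + 2^m.

Base cases: c[1] = 6 and 4^1 + 2^1 = 6; c[2] = 20 and 4^2 + 2^2 = 20.
Assume c[i] = 4^i + 2^i for all 1 ≤ i ≤ j, where j ≥ 2.
Then c[j+1] = 6c[j] − 8c[j−1] = 6·(4^j + 2^j) − 8·(4^{j−1} + 2^{j−1}) = (6·4 − 8)4^{j−1} + (6·2 − 8)2^{j−1} = 16·4^{j−1} + 4·2^{j−1} = 4^{j+1} + 2^{j+1}.
By strong induction, c[m] = 4^m + 2^m for all m ≥ 1.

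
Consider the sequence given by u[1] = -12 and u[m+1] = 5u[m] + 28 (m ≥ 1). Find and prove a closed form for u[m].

Claim: u[m] = -5^m − 7.

Base case: u[1] = -12, and -5^1 − 7 = -5 − 7 = -12.
Assume u[r] = -5^r − 7 for some r ≥ 1.
Then u[r+1] = 5u[r] + 28 = 5·(-5^r − 7) + 28 = -5^{r+1} − 35 + 28 = -5^{r+1} − 7.
Hence u[m] = -5^m − 7 for every m ≥ 1, by induction.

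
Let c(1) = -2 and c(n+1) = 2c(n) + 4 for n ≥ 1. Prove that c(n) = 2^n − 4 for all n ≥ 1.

Base case: c(1) = -2, and 2^1 − 4 = 2 − 4 = -2.
Assume c(j) = 2^j − 4 for some j ≥ 1.
Then c(j+1) = 2c(j) + 4 = 2·(2^j − 4) + 4 = 2^{j+1} − 8 + 4 = 2^{j+1} − 4.
So the formula holds for j+1, and by induction c(n) = 2^n − 4 for all n ≥ 1.

c(n) = 2^n − 4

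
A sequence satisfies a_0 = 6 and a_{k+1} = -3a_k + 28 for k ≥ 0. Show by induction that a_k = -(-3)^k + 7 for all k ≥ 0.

Base case: a_0 = 6, and -(-3)^0 + 7 = -1 + 7 = 6.
Assume a_j = -(-3)^j + 7 for some j ≥ 0.
Then a_{j+1} = -3a_j + 28 = -3·(-(-3)^j + 7) + 28 = 3·(-3)^j − 21 + 28 = -(-3)^{j+1} + 7.
Hence a_k = -(-3)^k + 7 for every k ≥ 0, by induction.

a_k = -(-3)^k + 7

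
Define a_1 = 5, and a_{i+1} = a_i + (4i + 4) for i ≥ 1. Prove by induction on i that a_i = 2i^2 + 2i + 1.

Base case: a_1 = 5, and 2·1^2 + 2·1 + 1 = 5.
Assume a_k = 2k^2 + 2k + 1.
Then a_{k+1} = a_k + (4k + 4) = (2k^2 + 2k + 1) + (4k + 4) = 2k^2 + 6k + 5,
and 2·(k+1)^2 + 2·(k+1) + 1 = 2k^2 + 6k + 5.
Hence a_i = 2i^2 + 2i + 1 for every i ≥ 1, by induction.

a_i = 2i^2 + 2i + 1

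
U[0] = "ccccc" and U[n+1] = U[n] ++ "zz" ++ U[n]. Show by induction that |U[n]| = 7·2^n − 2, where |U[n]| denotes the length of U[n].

Base case: |U[0]| = 5, and 7·2^0 − 2 = 5.
Assume |U[r]| = 7·2^r − 2.
Then |U[r+1]| = |U[r]| + 2 + |U[r]| = 2|U[r]| + 2 = 2(7·2^r − 2) + 2 = 7·2^{r+1} − 4 + 2 = 7·2^{r+1} − 2.
This completes the inductive step, so |U[n]| = 7·2^n − 2 for all n ≥ 0.

|U[n]| = 7·2^n − 2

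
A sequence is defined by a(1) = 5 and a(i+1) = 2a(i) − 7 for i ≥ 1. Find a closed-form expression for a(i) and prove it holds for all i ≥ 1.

Claim: a(i) = -2^i + 7.

Base case: a(1) = 5, and -2^1 + 7 = -2 + 7 = 5.
Assume a(m) = -2^m + 7 for some m ≥ 1.
Then a(m+1) = 2a(m) − 7 = 2·(-2^m + 7) − 7 = -2^{m+1} + 14 − 7 = -2^{m+1} + 7.
This completes the inductive step, so a(i) = -2^i + 7 for all i ≥ 1.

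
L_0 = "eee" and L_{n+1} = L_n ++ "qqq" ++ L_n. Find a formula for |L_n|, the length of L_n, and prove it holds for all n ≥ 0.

Claim: |L_n| = 6·2^n − 3.

Base case: |L_0| = 3, and 6·2^0 − 3 = 3.
Assume |L_k| = 6·2^k − 3.
Then |L_{k+1}| = |L_k| + 3 + |L_k| = 2|L_k| + 3 = 2(6·2^k − 3) + 3 = 6·2^{k+1} − 6 + 3 = 6·2^{k+1} − 3.
By induction, |L_n| = 6·2^n − 3 for all n ≥ 0.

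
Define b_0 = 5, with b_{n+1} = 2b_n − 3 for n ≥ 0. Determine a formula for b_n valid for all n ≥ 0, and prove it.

Claim: b_n = 2^{n+1} + 3.

Base case: b_0 = 5, and 2^{0+1} + 3 = 2 + 3 = 5.
Assume b_k = 2^{k+1} + 3 for some k ≥ 0.
Then b_{k+1} = 2b_k − 3 = 2·(2^{k+1} + 3) − 3 = 2^{k+2} + 6 − 3 = 2^{k+2} + 3.
This completes the inductive step, so b_n = 2^{n+1} + 3 for all n ≥ 0.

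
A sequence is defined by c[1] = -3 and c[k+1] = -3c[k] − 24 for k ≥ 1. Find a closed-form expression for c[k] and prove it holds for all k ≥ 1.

Claim: c[k] = -(-3)^k − 6.

Base case: c[1] = -3, and -(-3)^1 − 6 = 3 − 6 = -3.
Assume c[j] = -(-3)^j − 6 for some j ≥ 1.
Then c[j+1] = -3c[j] − 24 = -3·(-(-3)^j − 6) − 24 = 3·(-3)^j + 18 − 24 = -(-3)^{j+1} − 6.
So the formula holds for j+1, and by induction c[k] = -(-3)^k − 6 for all k ≥ 1.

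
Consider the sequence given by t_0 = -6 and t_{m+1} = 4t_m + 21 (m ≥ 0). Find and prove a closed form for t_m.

Claim: t_m = 4^m − 7.

Base case: t_0 = -6, and 4^0 − 7 = 1 − 7 = -6.
Assume t_k = 4^k − 7 for some k ≥ 0.
Then t_{k+1} = 4t_k + 21 = 4·(4^k − 7) + 21 = 4^{k+1} − 28 + 21 = 4^{k+1} − 7.
So the formula holds for k+1, and by induction t_m = 4^m − 7 for all m ≥ 0.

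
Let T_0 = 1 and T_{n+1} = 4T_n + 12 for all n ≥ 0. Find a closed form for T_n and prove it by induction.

Claim: T_n = 5·4^n − 4.

Base case: T_0 = 1, and 5·4^0 − 4 = 5 − 4 = 1.
Assume T_m = 5·4^m − 4 for some m ≥ 0.
Then T_{m+1} = 4T_m + 12 = 4·(5·4^m − 4) + 12 = 20·4^m − 16 + 12 = 5·4^{m+1} − 4.
This completes the inductive step, so T_n = 5·4^n − 4 for all n ≥ 0.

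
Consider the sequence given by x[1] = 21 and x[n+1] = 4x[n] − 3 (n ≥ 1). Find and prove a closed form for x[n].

Claim: x[n] = 5·4^n + 1.

Base case: x[1] = 21, and 5·4^1 + 1 = 20 + 1 = 21.
Assume x[m] = 5·4^m + 1 for some m ≥ 1.
Then x[m+1] = 4x[m] − 3 = 4·(5·4^m + 1) − 3 = 20·4^m + 4 − 3 = 5·4^{m+1} + 1.
This completes the inductive step, so x[n] = 5·4^n + 1 for all n ≥ 1.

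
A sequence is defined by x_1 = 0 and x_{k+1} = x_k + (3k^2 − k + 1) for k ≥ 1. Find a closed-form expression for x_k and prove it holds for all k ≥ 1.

Claim: x_k = k^3 − 2k^2 + 2k − 1.

Base case: x_1 = 0, and 1^3 − 2·1^2 + 2·1 − 1 = 0.
Assume x_j = j^3 − 2j^2 + 2j − 1.
Then x_{j+1} = x_j + (3j^2 − j + 1) = (j^3 − 2j^2 + 2j − 1) + (3j^2 − j + 1) = j^3 + j^2 + j,
and (j+1)^3 − 2·(j+1)^2 + 2·(j+1) − 1 = j^3 + j^2 + j.
By induction, x_k = k^3 − 2k^2 + 2k − 1 for all k ≥ 1.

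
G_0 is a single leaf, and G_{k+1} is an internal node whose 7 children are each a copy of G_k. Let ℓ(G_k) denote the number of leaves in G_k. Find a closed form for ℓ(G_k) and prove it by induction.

Claim: ℓ(G_k) = 7^k.

Base case: ℓ(G_0) = 1, and 7^0 = 1.
Assume ℓ(G_m) = 7^m.
Then ℓ(G_{m+1}) = 7·ℓ(G_m) = 7·7^m = 7^{m+1}.
This completes the inductive step, so ℓ(G_k) = 7^k for all k ≥ 0.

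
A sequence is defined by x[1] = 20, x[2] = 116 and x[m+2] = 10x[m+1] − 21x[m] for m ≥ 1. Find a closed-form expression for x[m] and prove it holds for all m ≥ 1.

Claim: x[m] = 2·7^m + 2·3^m.

Base cases: x[1] = 20 and 2·7^1 + 2·3^1 = 20; x[2] = 116 and 2·7^2 + 2·3^2 = 116.
Assume x[j] = 2·7^j + 2·3^j for all 1 ≤ j ≤ k, where k ≥ 2.
Then x[k+1] = 10x[k] − 21x[k−1] = 10·(2·7^k + 2·3^k) − 21·(2·7^{k−1} + 2·3^{k−1}) = 2·(10·7 − 21)7^{k−1} + 2·(10·3 − 21)3^{k−1} = 98·7^{k−1} + 18·3^{k−1} = 2·7^{k+1} + 2·3^{k+1}.
By strong induction, x[m] = 2·7^m + 2·3^m for all m ≥ 1.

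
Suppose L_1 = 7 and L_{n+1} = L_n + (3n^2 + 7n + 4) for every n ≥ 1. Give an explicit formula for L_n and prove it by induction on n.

Claim: L_n = n^3 + 2n^2 + n + 3.

Base case: L_1 = 7, and 1^3 + 2·1^2 + 1 + 3 = 7.
Assume L_k = k^3 + 2k^2 + k + 3.
Then L_{k+1} = L_k + (3k^2 + 7k + 4) = (k^3 + 2k^2 + k + 3) + (3k^2 + 7k + 4) = k^3 + 5k^2 + 8k + 7,
and (k+1)^3 + 2·(k+1)^2 + (k+1) + 3 = k^3 + 5k^2 + 8k + 7.
Hence L_n = n^3 + 2n^2 + n + 3 for every n ≥ 1, by induction.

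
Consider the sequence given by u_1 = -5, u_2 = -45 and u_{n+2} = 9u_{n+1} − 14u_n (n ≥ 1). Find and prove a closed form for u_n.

Claim: u_n = 2^n − 7^n.

Base cases: u_1 = -5 and 2^1 − 7^1 = -5; u_2 = -45 and 2^2 − 7^2 = -45.
Assume u_j = 2^j − 7^j for all 1 ≤ j ≤ k, where k ≥ 2.
Then u_{k+1} = 9u_k − 14u_{k−1} = 9·(2^k − 7^k) − 14·(2^{k−1} − 7^{k−1}) = (9·2 − 14)2^{k−1} − (9·7 − 14)7^{k−1} = 4·2^{k−1} − 49·7^{k−1} = 2^{k+1} − 7^{k+1}.
By strong induction, u_n = 2^n − 7^n for all n ≥ 1.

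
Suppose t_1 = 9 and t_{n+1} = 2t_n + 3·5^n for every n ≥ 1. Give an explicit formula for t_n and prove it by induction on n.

Claim: t_n = 2·2^n + 5^n.

Base case: t_1 = 9, and 2·2^1 + 5^1 = 4 + 5 = 9.
Assume t_m = 2·2^m + 5^m for some m ≥ 1.
Then t_{m+1} = 2t_m + 3·5^m = 2·(2·2^m + 5^m) + 3·5^m = 2·2^{m+1} + 2·5^m + 3·5^m = 2·2^{m+1} + 5·5^m = 2·2^{m+1} + 5^{m+1}.
By induction, t_n = 2·2^n + 5^n for all n ≥ 1.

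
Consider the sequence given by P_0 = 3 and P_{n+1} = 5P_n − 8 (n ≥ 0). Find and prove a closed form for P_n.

Claim: P_n = 5^n + 2.

Base case: P_0 = 3, and 5^0 + 2 = 1 + 2 = 3.
Assume P_k = 5^k + 2 for some k ≥ 0.
Then P_{k+1} = 5P_k − 8 = 5·(5^k + 2) − 8 = 5^{k+1} + 10 − 8 = 5^{k+1} + 2.
Hence P_n = 5^n + 2 for every n ≥ 0, by induction.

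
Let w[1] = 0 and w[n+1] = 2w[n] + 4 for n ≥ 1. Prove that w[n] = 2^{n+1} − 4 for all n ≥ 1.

Base case: w[1] = 0, and 2^{1+1} − 4 = 4 − 4 = 0.
Assume w[k] = 2^{k+1} − 4 for some k ≥ 1.
Then w[k+1] = 2w[k] + 4 = 2·(2^{k+1} − 4) + 4 = 2^{k+2} − 8 + 4 = 2^{k+2} − 4.
By induction, w[n] = 2^{n+1} − 4 for all n ≥ 1.

w[n] = 2^{n+1} − 4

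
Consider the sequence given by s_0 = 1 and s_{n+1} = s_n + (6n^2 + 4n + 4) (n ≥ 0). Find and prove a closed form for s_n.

Claim: s_n = 2n^3 − n^2 + 3n + 1.

Base case: s_0 = 1, and 2·0^3 − 0^2 + 3·0 + 1 = 1.
Assume s_r = 2r^3 − r^2 + 3r + 1.
Then s_{r+1} = s_r + (6r^2 + 4r + 4) = (2r^3 − r^2 + 3r + 1) + (6r^2 + 4r + 4) = 2r^3 + 5r^2 + 7r + 5,
and 2·(r+1)^3 − (r+1)^2 + 3·(r+1) + 1 = 2r^3 + 5r^2 + 7r + 5.
By induction, s_n = 2n^3 − n^2 + 3n + 1 for all n ≥ 0.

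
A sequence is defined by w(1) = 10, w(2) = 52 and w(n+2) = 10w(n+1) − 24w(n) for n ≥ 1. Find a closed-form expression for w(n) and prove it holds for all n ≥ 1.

Claim: w(n) = 4^n + 6^n.

Base cases: w(1) = 10 and 4^1 + 6^1 = 10; w(2) = 52 and 4^2 + 6^2 = 52.
Assume w(i) = 4^i + 6^i for all 1 ≤ i ≤ j, where j ≥ 2.
Then w(j+1) = 10w(j) − 24w(j−1) = 10·(4^j + 6^j) − 24·(4^{j−1} + 6^{j−1}) = (10·4 − 24)4^{j−1} + (10·6 − 24)6^{j−1} = 16·4^{j−1} + 36·6^{j−1} = 4^{j+1} + 6^{j+1}.
Hence w(n) = 4^n + 6^n for every n ≥ 1, by strong induction.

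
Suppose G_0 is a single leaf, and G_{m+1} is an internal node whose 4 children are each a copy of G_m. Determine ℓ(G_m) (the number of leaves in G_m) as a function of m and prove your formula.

Claim: ℓ(G_m) = 4^m.

Base case: ℓ(G_0) = 1, and 4^0 = 1.
Assume ℓ(G_j) = 4^j.
Then ℓ(G_{j+1}) = 4·ℓ(G_j) = 4·4^j = 4^{j+1}.
This completes the inductive step, so ℓ(G_m) = 4^m for all m ≥ 0.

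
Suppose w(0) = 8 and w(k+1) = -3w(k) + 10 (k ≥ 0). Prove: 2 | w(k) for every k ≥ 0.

Base case: w(0) = 8 = 2·4, so 2 | w(0).
Assume 2 | w(r), so w(r) = 2t for some integer t.
Then w(r+1) = -3w(r) + 10 = -3·(2t) + 10 = 2(-3t + 5), so 2 | w(r+1).
Hence 2 | w(k) for every k ≥ 0, by induction.

2 | w(k)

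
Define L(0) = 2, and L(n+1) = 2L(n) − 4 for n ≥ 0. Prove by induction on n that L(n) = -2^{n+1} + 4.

Base case: L(0) = 2, and -2^{0+1} + 4 = -2 + 4 = 2.
Assume L(r) = -2^{r+1} + 4 for some r ≥ 0.
Then L(r+1) = 2L(r) − 4 = 2·(-2^{r+1} + 4) − 4 = -2^{r+2} + 8 − 4 = -2^{r+2} + 4.
Hence L(n) = -2^{n+1} + 4 for every n ≥ 0, by induction.

L(n) = -2^{n+1} + 4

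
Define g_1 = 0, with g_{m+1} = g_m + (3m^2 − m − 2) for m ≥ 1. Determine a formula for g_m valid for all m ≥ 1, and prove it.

Claim: g_m = m^3 − 2m^2 − m + 2.

Base case: g_1 = 0, and 1^3 − 2·1^2 − 1 + 2 = 0.
Assume g_r = r^3 − 2r^2 − r + 2.
Then g_{r+1} = g_r + (3r^2 − r − 2) = (r^3 − 2r^2 − r + 2) + (3r^2 − r − 2) = r^3 + r^2 − 2r,
and (r+1)^3 − 2·(r+1)^2 − (r+1) + 2 = r^3 + r^2 − 2r.
Hence g_m = m^3 − 2m^2 − m + 2 for every m ≥ 1, by induction.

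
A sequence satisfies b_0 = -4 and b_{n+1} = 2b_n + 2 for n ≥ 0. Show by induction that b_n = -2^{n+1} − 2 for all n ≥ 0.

Base case: b_0 = -4, and -2^{0+1} − 2 = -2 − 2 = -4.
Assume b_k = -2^{k+1} − 2 for some k ≥ 0.
Then b_{k+1} = 2b_k + 2 = 2·(-2^{k+1} − 2) + 2 = -2^{k+2} − 4 + 2 = -2^{k+2} − 2.
Hence b_n = -2^{n+1} − 2 for every n ≥ 0, by induction.

b_n = -2^{n+1} − 2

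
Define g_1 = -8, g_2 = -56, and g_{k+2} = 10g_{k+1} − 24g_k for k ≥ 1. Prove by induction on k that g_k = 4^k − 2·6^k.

Base cases: g_1 = -8 and 4^1 − 2·6^1 = -8; g_2 = -56 and 4^2 − 2·6^2 = -56.
Assume g_j = 4^j − 2·6^j for all 1 ≤ j ≤ r, where r ≥ 2.
Then g_{r+1} = 10g_r − 24g_{r−1} = 10·(4^r − 2·6^r) − 24·(4^{r−1} − 2·6^{r−1}) = (10·4 − 24)4^{r−1} − 2·(10·6 − 24)6^{r−1} = 16·4^{r−1} − 72·6^{r−1} = 4^{r+1} − 2·6^{r+1}.
So the formula holds for r+1, and by strong induction g_k = 4^k − 2·6^k for all k ≥ 1.

g_k = 4^k − 2·6^k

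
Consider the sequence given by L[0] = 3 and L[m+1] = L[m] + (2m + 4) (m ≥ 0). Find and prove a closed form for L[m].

Claim: L[m] = m^2 + 3m + 3.

Base case: L[0] = 3, and 0^2 + 3·0 + 3 = 3.
Assume L[r] = r^2 + 3r + 3.
Then L[r+1] = L[r] + (2r + 4) = (r^2 + 3r + 3) + (2r + 4) = r^2 + 5r + 7,
and (r+1)^2 + 3·(r+1) + 3 = r^2 + 5r + 7.
By induction, L[m] = m^2 + 3m + 3 for all m ≥ 0.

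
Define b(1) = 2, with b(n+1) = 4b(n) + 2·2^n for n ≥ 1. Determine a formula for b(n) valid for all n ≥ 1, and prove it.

Claim: b(n) = 4^n − 2^n.

Base case: b(1) = 2, and 4^1 − 2^1 = 4 − 2 = 2.
Assume b(k) = 4^k − 2^k for some k ≥ 1.
Then b(k+1) = 4b(k) + 2·2^k = 4·(4^k − 2^k) + 2·2^k = 4^{k+1} − 4·2^k + 2·2^k = 4^{k+1} − 2·2^k = 4^{k+1} − 2^{k+1}.
So the formula holds for k+1, and by induction b(n) = 4^n − 2^n for all n ≥ 1.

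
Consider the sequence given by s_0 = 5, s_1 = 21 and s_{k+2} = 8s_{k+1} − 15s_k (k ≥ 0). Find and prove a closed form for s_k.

Claim: s_k = 3·5^k + 2·3^k.

Base cases: s_0 = 5 and 3·5^0 + 2·3^0 = 5; s_1 = 21 and 3·5^1 + 2·3^1 = 21.
Assume s_j = 3·5^j + 2·3^j for all 0 ≤ j ≤ m, where m ≥ 1.
Then s_{m+1} = 8s_m − 15s_{m−1} = 8·(3·5^m + 2·3^m) − 15·(3·5^{m−1} + 2·3^{m−1}) = 3·(8·5 − 15)5^{m−1} + 2·(8·3 − 15)3^{m−1} = 75·5^{m−1} + 18·3^{m−1} = 3·5^{m+1} + 2·3^{m+1}.
By strong induction, s_k = 3·5^k + 2·3^k for all k ≥ 0.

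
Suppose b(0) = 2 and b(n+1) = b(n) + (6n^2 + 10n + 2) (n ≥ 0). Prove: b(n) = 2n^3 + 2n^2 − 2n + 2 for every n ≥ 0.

Base case: b(0) = 2, and 2·0^3 + 2·0^2 − 2·0 + 2 = 2.
Assume b(r) = 2r^3 + 2r^2 − 2r + 2.
Then b(r+1) = b(r) + (6r^2 + 10r + 2) = (2r^3 + 2r^2 − 2r + 2) + (6r^2 + 10r + 2) = 2r^3 + 8r^2 + 8r + 4,
and 2·(r+1)^3 + 2·(r+1)^2 − 2·(r+1) + 2 = 2r^3 + 8r^2 + 8r + 4.
This completes the inductive step, so b(n) = 2n^3 + 2n^2 − 2n + 2 for all n ≥ 0.

b(n) = 2n^3 + 2n^2 − 2n + 2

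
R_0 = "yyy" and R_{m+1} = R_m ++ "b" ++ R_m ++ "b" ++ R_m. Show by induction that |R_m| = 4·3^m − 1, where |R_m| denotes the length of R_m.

Base case: |R_0| = 3, and 4·3^0 − 1 = 3.
Assume |R_j| = 4·3^j − 1.
Then |R_{j+1}| = 3|R_j| + 2 = 3(4·3^j − 1) + 2 = 4·3^{j+1} − 3 + 2 = 4·3^{j+1} − 1.
This completes the inductive step, so |R_m| = 4·3^m − 1 for all m ≥ 0.

|R_m| = 4·3^m − 1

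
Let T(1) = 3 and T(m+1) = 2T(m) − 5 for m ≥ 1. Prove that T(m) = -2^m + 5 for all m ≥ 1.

Base case: T(1) = 3, and -2^1 + 5 = -2 + 5 = 3.
Assume T(r) = -2^r + 5 for some r ≥ 1.
Then T(r+1) = 2T(r) − 5 = 2·(-2^r + 5) − 5 = -2^{r+1} + 10 − 5 = -2^{r+1} + 5.
By induction, T(m) = -2^m + 5 for all m ≥ 1.

T(m) = -2^m + 5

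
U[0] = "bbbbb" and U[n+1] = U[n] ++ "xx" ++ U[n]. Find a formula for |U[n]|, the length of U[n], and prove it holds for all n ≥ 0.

Claim: |U[n]| = 7·2^n − 2.

Base case: |U[0]| = 5, and 7·2^0 − 2 = 5.
Assume |U[m]| = 7·2^m − 2.
Then |U[m+1]| = |U[m]| + 2 + |U[m]| = 2|U[m]| + 2 = 2(7·2^m − 2) + 2 = 7·2^{m+1} − 4 + 2 = 7·2^{m+1} − 2.
By induction, |U[n]| = 7·2^n − 2 for all n ≥ 0.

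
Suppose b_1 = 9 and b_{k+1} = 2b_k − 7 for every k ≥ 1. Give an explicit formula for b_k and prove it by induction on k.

Claim: b_k = 2^k + 7.

Base case: b_1 = 9, and 2^1 + 7 = 2 + 7 = 9.
Assume b_m = 2^m + 7 for some m ≥ 1.
Then b_{m+1} = 2b_m − 7 = 2·(2^m + 7) − 7 = 2^{m+1} + 14 − 7 = 2^{m+1} + 7.
By induction, b_k = 2^k + 7 for all k ≥ 1.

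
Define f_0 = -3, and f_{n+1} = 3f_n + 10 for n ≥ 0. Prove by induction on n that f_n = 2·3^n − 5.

Base case: f_0 = -3, and 2·3^0 − 5 = 2 − 5 = -3.
Assume f_j = 2·3^j − 5 for some j ≥ 0.
Then f_{j+1} = 3f_j + 10 = 3·(2·3^j − 5) + 10 = 6·3^j − 15 + 10 = 2·3^{j+1} − 5.
This completes the inductive step, so f_n = 2·3^n − 5 for all n ≥ 0.

f_n = 2·3^n − 5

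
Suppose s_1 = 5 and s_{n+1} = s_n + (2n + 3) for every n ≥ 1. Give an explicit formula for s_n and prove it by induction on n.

Claim: s_n = n^2 + 2n + 2.

Base case: s_1 = 5, and 1^2 + 2·1 + 2 = 5.
Assume s_j = j^2 + 2j + 2.
Then s_{j+1} = s_j + (2j + 3) = (j^2 + 2j + 2) + (2j + 3) = j^2 + 4j + 5,
and (j+1)^2 + 2·(j+1) + 2 = j^2 + 4j + 5.
Hence s_n = n^2 + 2n + 2 for every n ≥ 1, by induction.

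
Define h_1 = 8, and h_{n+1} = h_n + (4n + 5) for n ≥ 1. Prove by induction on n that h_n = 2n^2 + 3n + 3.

Base case: h_1 = 8, and 2·1^2 + 3·1 + 3 = 8.
Assume h_m = 2m^2 + 3m + 3.
Then h_{m+1} = h_m + (4m + 5) = (2m^2 + 3m + 3) + (4m + 5) = 2m^2 + 7m + 8,
and 2·(m+1)^2 + 3·(m+1) + 3 = 2m^2 + 7m + 8.
Hence h_n = 2n^2 + 3n + 3 for every n ≥ 1, by induction.

h_n = 2n^2 + 3n + 3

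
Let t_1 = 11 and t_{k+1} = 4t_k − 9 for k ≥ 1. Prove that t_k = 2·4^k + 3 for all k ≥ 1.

Base case: t_1 = 11, and 2·4^1 + 3 = 8 + 3 = 11.
Assume t_m = 2·4^m + 3 for some m ≥ 1.
Then t_{m+1} = 4t_m − 9 = 4·(2·4^m + 3) − 9 = 8·4^m + 12 − 9 = 2·4^{m+1} + 3.
By induction, t_k = 2·4^k + 3 for all k ≥ 1.

t_k = 2·4^k + 3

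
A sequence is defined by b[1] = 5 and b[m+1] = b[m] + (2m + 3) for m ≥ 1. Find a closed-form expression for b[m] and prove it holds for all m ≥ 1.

Claim: b[m] = m^2 + 2m + 2.

Base case: b[1] = 5, and 1^2 + 2·1 + 2 = 5.
Assume b[j] = j^2 + 2j + 2.
Then b[j+1] = b[j] + (2j + 3) = (j^2 + 2j + 2) + (2j + 3) = j^2 + 4j + 5,
and (j+1)^2 + 2·(j+1) + 2 = j^2 + 4j + 5.
By induction, b[m] = m^2 + 2m + 2 for all m ≥ 1.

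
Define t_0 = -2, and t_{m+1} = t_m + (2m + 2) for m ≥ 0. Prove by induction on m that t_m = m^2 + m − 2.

Base case: t_0 = -2, and 0^2 + 0 − 2 = -2.
Assume t_j = j^2 + j − 2.
Then t_{j+1} = t_j + (2j + 2) = (j^2 + j − 2) + (2j + 2) = j^2 + 3j,
and (j+1)^2 + (j+1) − 2 = j^2 + 3j.
By induction, t_m = m^2 + m − 2 for all m ≥ 0.

t_m = m^2 + m − 2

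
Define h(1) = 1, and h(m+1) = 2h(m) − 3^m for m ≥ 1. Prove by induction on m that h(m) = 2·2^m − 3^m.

Base case: h(1) = 1, and 2·2^1 − 3^1 = 4 − 3 = 1.
Assume h(k) = 2·2^k − 3^k for some k ≥ 1.
Then h(k+1) = 2h(k) − 3^k = 2·(2·2^k − 3^k) − 3^k = 2·2^{k+1} − 2·3^k − 3^k = 2·2^{k+1} − 3·3^k = 2·2^{k+1} − 3^{k+1}.
By induction, h(m) = 2·2^m − 3^m for all m ≥ 1.

h(m) = 2·2^m − 3^m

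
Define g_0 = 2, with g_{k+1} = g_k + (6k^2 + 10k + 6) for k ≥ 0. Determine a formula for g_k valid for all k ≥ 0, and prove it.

Claim: g_k = 2k^3 + 2k^2 + 2k + 2.

Base case: g_0 = 2, and 2·0^3 + 2·0^2 + 2·0 + 2 = 2.
Assume g_m = 2m^3 + 2m^2 + 2m + 2.
Then g_{m+1} = g_m + (6m^2 + 10m + 6) = (2m^3 + 2m^2 + 2m + 2) + (6m^2 + 10m + 6) = 2m^3 + 8m^2 + 12m + 8,
and 2·(m+1)^3 + 2·(m+1)^2 + 2·(m+1) + 2 = 2m^3 + 8m^2 + 12m + 8.
Hence g_k = 2k^3 + 2k^2 + 2k + 2 for every k ≥ 0, by induction.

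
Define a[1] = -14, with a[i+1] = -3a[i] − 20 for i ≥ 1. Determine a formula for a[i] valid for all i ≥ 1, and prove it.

Claim: a[i] = 3·(-3)^i − 5.

Base case: a[1] = -14, and 3·(-3)^1 − 5 = -9 − 5 = -14.
Assume a[k] = 3·(-3)^k − 5 for some k ≥ 1.
Then a[k+1] = -3a[k] − 20 = -3·(3·(-3)^k − 5) − 20 = -9·(-3)^k + 15 − 20 = 3·(-3)^{k+1} − 5.
This completes the inductive step, so a[i] = 3·(-3)^i − 5 for all i ≥ 1.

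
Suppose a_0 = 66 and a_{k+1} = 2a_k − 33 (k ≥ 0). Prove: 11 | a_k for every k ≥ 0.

Base case: a_0 = 66 = 11·6, so 11 | a_0.
Assume 11 | a_r, so a_r = 11t for some integer t.
Then a_{r+1} = 2a_r − 33 = 2·(11t) − 33 = 11(2t − 3), so 11 | a_{r+1}.
So the property holds for r+1, and by induction 11 | a_k for all k ≥ 0.

11 | a_k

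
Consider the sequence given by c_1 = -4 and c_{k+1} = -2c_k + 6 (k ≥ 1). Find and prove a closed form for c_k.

Claim: c_k = 3·(-2)^k + 2.

Base case: c_1 = -4, and 3·(-2)^1 + 2 = -6 + 2 = -4.
Assume c_j = 3·(-2)^j + 2 for some j ≥ 1.
Then c_{j+1} = -2c_j + 6 = -2·(3·(-2)^j + 2) + 6 = -6·(-2)^j − 4 + 6 = 3·(-2)^{j+1} + 2.
By induction, c_k = 3·(-2)^k + 2 for all k ≥ 1.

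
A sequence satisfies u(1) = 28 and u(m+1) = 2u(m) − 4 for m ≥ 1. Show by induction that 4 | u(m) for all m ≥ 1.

Base case: u(1) = 28 = 4·7, so 4 | u(1).
Assume 4 | u(j), so u(j) = 4t for some integer t.
Then u(j+1) = 2u(j) − 4 = 2·(4t) − 4 = 4(2t − 1), so 4 | u(j+1).
Hence 4 | u(m) for every m ≥ 1, by induction.

4 | u(m)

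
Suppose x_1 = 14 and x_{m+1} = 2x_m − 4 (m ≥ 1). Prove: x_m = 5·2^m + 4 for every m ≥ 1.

Base case: x_1 = 14, and 5·2^1 + 4 = 10 + 4 = 14.
Assume x_r = 5·2^r + 4 for some r ≥ 1.
Then x_{r+1} = 2x_r − 4 = 2·(5·2^r + 4) − 4 = 10·2^r + 8 − 4 = 5·2^{r+1} + 4.
This completes the inductive step, so x_m = 5·2^m + 4 for all m ≥ 1.

x_m = 5·2^m + 4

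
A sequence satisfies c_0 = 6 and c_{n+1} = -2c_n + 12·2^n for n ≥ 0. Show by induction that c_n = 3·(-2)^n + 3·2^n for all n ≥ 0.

Base case: c_0 = 6, and 3·(-2)^0 + 3·2^0 = 3 + 3 = 6.
Assume c_r = 3·(-2)^r + 3·2^r for some r ≥ 0.
Then c_{r+1} = -2c_r + 12·2^r = -2·(3·(-2)^r + 3·2^r) + 12·2^r = 3·(-2)^{r+1} − 6·2^r + 12·2^r = 3·(-2)^{r+1} + 6·2^r = 3·(-2)^{r+1} + 3·2^{r+1}.
By induction, c_n = 3·(-2)^n + 3·2^n for all n ≥ 0.

c_n = 3·(-2)^n + 3·2^n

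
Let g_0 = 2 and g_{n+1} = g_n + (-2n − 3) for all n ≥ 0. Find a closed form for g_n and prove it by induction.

Claim: g_n = -n^2 − 2n + 2.

Base case: g_0 = 2, and -0^2 − 2·0 + 2 = 2.
Assume g_r = -r^2 − 2r + 2.
Then g_{r+1} = g_r + (-2r − 3) = (-r^2 − 2r + 2) + (-2r − 3) = -r^2 − 4r − 1,
and -(r+1)^2 − 2·(r+1) + 2 = -r^2 − 4r − 1.
This completes the inductive step, so g_n = -n^2 − 2n + 2 for all n ≥ 0.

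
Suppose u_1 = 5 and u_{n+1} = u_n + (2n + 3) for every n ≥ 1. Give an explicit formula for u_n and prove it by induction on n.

Claim: u_n = n^2 + 2n + 2.

Base case: u_1 = 5, and 1^2 + 2·1 + 2 = 5.
Assume u_r = r^2 + 2r + 2.
Then u_{r+1} = u_r + (2r + 3) = (r^2 + 2r + 2) + (2r + 3) = r^2 + 4r + 5,
and (r+1)^2 + 2·(r+1) + 2 = r^2 + 4r + 5.
This completes the inductive step, so u_n = n^2 + 2n + 2 for all n ≥ 1.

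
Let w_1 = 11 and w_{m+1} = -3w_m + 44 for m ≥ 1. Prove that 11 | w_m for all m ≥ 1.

Base case: w_1 = 11 = 11·1, so 11 | w_1.
Assume 11 | w_k, so w_k = 11t for some integer t.
Then w_{k+1} = -3w_k + 44 = -3·(11t) + 44 = 11(-3t + 4), so 11 | w_{k+1}.
So the property holds for k+1, and by induction 11 | w_m for all m ≥ 1.

11 | w_m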